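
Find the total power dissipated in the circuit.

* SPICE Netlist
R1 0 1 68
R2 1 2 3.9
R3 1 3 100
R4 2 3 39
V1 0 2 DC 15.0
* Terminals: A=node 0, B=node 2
Nodal analysis, taking node 2 as the 0 V reference.
Source V1 fixes V_0 = 15 V.
KCL at each unknown node (sum of currents leaving = 0; resistances in Ω):
  Node 1: (V_1 - 15)/68 + (V_1 - 0)/3.9 + (V_1 - V_3)/100 = 0
  Node 3: (V_3 - V_1)/100 + (V_3 - 0)/39 = 0
Collecting terms (coefficients in siemens):
  0.2811·V_1 - 0.01·V_3 = 0.2206
  0.03564·V_3 - 0.01·V_1 = 0
Determinant D = (0.2811)(0.03564) - (-0.01)(-0.01) = 0.009919
V_1 = [(0.2206)(0.03564) - (-0.01)(0)]/D = 0.7926 V
V_3 = [(0.2811)(0) - (0.2206)(-0.01)]/D = 0.2224 V
Power in each resistor, P = (ΔV)²/R:
  P_R1 = (15 - 0.7926)²/68 = 2.968 W
  P_R2 = (0.7926 - 0)²/3.9 = 0.1611 W
  P_R3 = (0.7926 - 0.2224)²/100 = 0.003251 W
  P_R4 = (0 - 0.2224)²/39 = 0.001268 W
P_total = P_R1 + P_R2 + P_R3 + P_R4 = 3.134 W

Final answer: 3.134 W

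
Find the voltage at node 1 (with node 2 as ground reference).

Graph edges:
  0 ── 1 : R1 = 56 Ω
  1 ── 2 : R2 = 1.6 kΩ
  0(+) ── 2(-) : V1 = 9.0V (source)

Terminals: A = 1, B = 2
Nodal analysis, taking node 2 as the 0 V reference.
Source V1 fixes V_0 = 9 V.
KCL at each unknown node (sum of currents leaving = 0; resistances in Ω):
  Node 1: (V_1 - 9)/56 + (V_1 - 0)/1600 = 0
Collecting terms: 0.01848 × V_1 = 0.1607  =>  V_1 = 8.696 V
The requested potential is V_1 = 8.696 V.

Final answer: V_1 = 8.696 V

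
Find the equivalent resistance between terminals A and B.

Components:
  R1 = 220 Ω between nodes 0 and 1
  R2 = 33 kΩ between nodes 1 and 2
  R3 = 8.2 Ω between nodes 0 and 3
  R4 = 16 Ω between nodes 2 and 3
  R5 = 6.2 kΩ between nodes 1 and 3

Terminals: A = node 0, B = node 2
The network is not a plain series/parallel combination. Inject a 1 A test current into terminal A (node 0) and return it from terminal B (node 2); then R_eq = V_A / (1 A).
Nodal analysis, taking node 2 as the 0 V reference.
Current source I_test pushes 1 A into node 0 and draws it out of node 2.
KCL at each unknown node (sum of currents leaving = 0; resistances in Ω):
  Node 0: (V_0 - V_1)/220 + (V_0 - V_3)/8.2 - 1 = 0
  Node 1: (V_1 - V_0)/220 + (V_1 - 0)/33000 + (V_1 - V_3)/6200 = 0
  Node 3: (V_3 - V_0)/8.2 + (V_3 - V_1)/6200 + (V_3 - 0)/16 = 0
Collecting terms (coefficients in siemens):
  0.1265·V_0 - 0.004545·V_1 - 0.122·V_3 = 1
  0.004737·V_1 - 0.004545·V_0 - 0.0001613·V_3 = 0
  0.1846·V_3 - 0.122·V_0 - 0.0001613·V_1 = 0
Solving these 3 simultaneous equations (Gaussian elimination) gives:
  V_0 = 24.17 V, V_1 = 23.74 V, V_3 = 15.99 V
R_eq = V_0 / 1 A = 24.17 Ω

Final answer: 24.17 Ω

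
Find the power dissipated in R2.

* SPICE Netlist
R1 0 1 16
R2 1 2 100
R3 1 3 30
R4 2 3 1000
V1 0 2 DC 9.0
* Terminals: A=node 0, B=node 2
Nodal analysis, taking node 2 as the 0 V reference.
Source V1 fixes V_0 = 9 V.
KCL at each unknown node (sum of currents leaving = 0; resistances in Ω):
  Node 1: (V_1 - 9)/16 + (V_1 - 0)/100 + (V_1 - V_3)/30 = 0
  Node 3: (V_3 - V_1)/30 + (V_3 - 0)/1000 = 0
Collecting terms (coefficients in siemens):
  0.1058·V_1 - 0.03333·V_3 = 0.5625
  0.03433·V_3 - 0.03333·V_1 = 0
Determinant D = (0.1058)(0.03433) - (-0.03333)(-0.03333) = 0.002523
V_1 = [(0.5625)(0.03433) - (-0.03333)(0)]/D = 7.656 V
V_3 = [(0.1058)(0) - (0.5625)(-0.03333)]/D = 7.433 V
I_R2 = (V_1 - V_2)/R2 = (7.656 - 0)/100 = 0.07656 A
P_R2 = I_R2² × R2 = (0.07656)² × 100 = 0.5862 W

Final answer: 0.5862 W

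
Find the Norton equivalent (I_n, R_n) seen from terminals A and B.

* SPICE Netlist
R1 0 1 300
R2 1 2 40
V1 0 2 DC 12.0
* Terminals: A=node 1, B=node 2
Find the Thévenin equivalent first; then I_n = V_th/R_th and R_n = R_th.
Step 1 — V_th is the open-circuit voltage V_A - V_B (nothing connected across the terminals).
Nodal analysis, taking node 2 as the 0 V reference.
Source V1 fixes V_0 = 12 V.
KCL at each unknown node (sum of currents leaving = 0; resistances in Ω):
  Node 1: (V_1 - 12)/300 + (V_1 - 0)/40 = 0
Collecting terms: 0.02833 × V_1 = 0.04  =>  V_1 = 1.412 V
V_th = V_1 - V_2 = 1.412 - 0 = 1.412 V
Step 2 — R_th: zero the source — replace V1 by a short circuit (node 2 merges into node 0) — and find the resistance seen between A (node 1) and B (node 0).
Reduce the network between node 1 (A) and node 0 (B) by series/parallel combination:
  Rp1 = R1 ‖ R2 (parallel, both between nodes 0 and 1) = 1/(1/300 + 1/40) = 35.29 Ω
R_th = 35.29 Ω
I_n = V_th/R_th = 1.412/35.29 = 0.04 A, and R_n = R_th = 35.29 Ω

Final answer: I_n = 0.04 A, R_n = 35.29 Ω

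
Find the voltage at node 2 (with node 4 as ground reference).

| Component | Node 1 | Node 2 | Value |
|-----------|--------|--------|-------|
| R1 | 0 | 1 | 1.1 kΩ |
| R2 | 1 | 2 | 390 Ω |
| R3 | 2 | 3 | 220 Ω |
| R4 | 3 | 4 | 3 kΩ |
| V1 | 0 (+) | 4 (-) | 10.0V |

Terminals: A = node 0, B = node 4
Nodal analysis, taking node 4 as the 0 V reference.
Source V1 fixes V_0 = 10 V.
KCL at each unknown node (sum of currents leaving = 0; resistances in Ω):
  Node 1: (V_1 - 10)/1100 + (V_1 - V_2)/390 = 0
  Node 2: (V_2 - V_1)/390 + (V_2 - V_3)/220 = 0
  Node 3: (V_3 - V_2)/220 + (V_3 - 0)/3000 = 0
Collecting terms (coefficients in siemens):
  0.003473·V_1 - 0.002564·V_2 = 0.009091
  0.00711·V_2 - 0.002564·V_1 - 0.004545·V_3 = 0
  0.004879·V_3 - 0.004545·V_2 = 0
Solving these 3 simultaneous equations (Gaussian elimination) gives:
  V_1 = 7.665 V, V_2 = 6.837 V, V_3 = 6.369 V
The requested potential is V_2 = 6.837 V.

Final answer: V_2 = 6.837 V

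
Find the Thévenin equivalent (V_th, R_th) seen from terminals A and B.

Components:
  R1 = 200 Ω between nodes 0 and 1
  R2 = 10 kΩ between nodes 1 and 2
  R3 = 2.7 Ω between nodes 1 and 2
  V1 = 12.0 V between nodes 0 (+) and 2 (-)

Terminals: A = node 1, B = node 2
Step 1 — V_th is the open-circuit voltage V_A - V_B (nothing connected across the terminals).
Nodal analysis, taking node 2 as the 0 V reference.
Source V1 fixes V_0 = 12 V.
KCL at each unknown node (sum of currents leaving = 0; resistances in Ω):
  Node 1: (V_1 - 12)/200 + (V_1 - 0)/10000 + (V_1 - 0)/2.7 = 0
Collecting terms: 0.3755 × V_1 = 0.06  =>  V_1 = 0.1598 V
V_th = V_1 - V_2 = 0.1598 - 0 = 0.1598 V
Step 2 — R_th: zero the source — replace V1 by a short circuit (node 2 merges into node 0) — and find the resistance seen between A (node 1) and B (node 0).
Reduce the network between node 1 (A) and node 0 (B) by series/parallel combination:
  Rp1 = R1 ‖ R2 ‖ R3 (parallel, all between nodes 0 and 1) = 1/(1/200 + 1/10000 + 1/2.7) = 2.663 Ω
R_th = 2.663 Ω

Final answer: V_th = 0.1598 V, R_th = 2.663 Ω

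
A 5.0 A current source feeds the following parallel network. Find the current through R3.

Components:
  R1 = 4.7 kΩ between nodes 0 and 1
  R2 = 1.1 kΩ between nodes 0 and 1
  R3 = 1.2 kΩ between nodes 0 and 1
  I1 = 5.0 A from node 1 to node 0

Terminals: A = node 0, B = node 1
All resistors sit directly between nodes 0 and 1, so they are in parallel and share one voltage V; the full source current 5 A splits among them.
1/R_par = 1/4700 + 1/1100 + 1/1200 = 0.001955 S  =>  R_par = 511.5 Ω
V = I × R_par = 5 × 511.5 = 2557 V
I_R3 = V/R3 = 2557/1200 = 2.131 A

Final answer: 2.131 A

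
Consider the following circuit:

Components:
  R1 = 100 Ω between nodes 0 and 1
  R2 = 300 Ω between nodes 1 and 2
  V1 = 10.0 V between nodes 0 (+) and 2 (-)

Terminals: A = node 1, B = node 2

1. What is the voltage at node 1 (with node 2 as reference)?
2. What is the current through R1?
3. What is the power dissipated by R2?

Nodal analysis, taking node 2 as the 0 V reference.
Source V1 fixes V_0 = 10 V.
KCL at each unknown node (sum of currents leaving = 0; resistances in Ω):
  Node 1: (V_1 - 10)/100 + (V_1 - 0)/300 = 0
Collecting terms: 0.01333 × V_1 = 0.1  =>  V_1 = 7.5 V
Part 1:
  Read off the nodal solution: V_1 = 7.5 V
Part 2:
  I_R1 = (V_0 - V_1)/R1 = (10 - 7.5)/100 = 0.025 A
  Magnitude: I_R1 = 0.025 A
Part 3:
  I_R2 = (V_1 - V_2)/R2 = (7.5 - 0)/300 = 0.025 A
  P_R2 = I_R2² × R2 = (0.025)² × 300 = 0.1875 W

Final answers:
1. V_1 = 7.5 V
2. I_R1 = 0.025 A
3. P_R2 = 0.1875 W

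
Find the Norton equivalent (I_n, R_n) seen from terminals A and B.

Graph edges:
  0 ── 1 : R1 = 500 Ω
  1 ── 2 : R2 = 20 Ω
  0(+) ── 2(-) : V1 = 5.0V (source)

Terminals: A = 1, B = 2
Find the Thévenin equivalent first; then I_n = V_th/R_th and R_n = R_th.
Step 1 — V_th is the open-circuit voltage V_A - V_B (nothing connected across the terminals).
Nodal analysis, taking node 2 as the 0 V reference.
Source V1 fixes V_0 = 5 V.
KCL at each unknown node (sum of currents leaving = 0; resistances in Ω):
  Node 1: (V_1 - 5)/500 + (V_1 - 0)/20 = 0
Collecting terms: 0.052 × V_1 = 0.01  =>  V_1 = 0.1923 V
V_th = V_1 - V_2 = 0.1923 - 0 = 0.1923 V
Step 2 — R_th: zero the source — replace V1 by a short circuit (node 2 merges into node 0) — and find the resistance seen between A (node 1) and B (node 0).
Reduce the network between node 1 (A) and node 0 (B) by series/parallel combination:
  Rp1 = R1 ‖ R2 (parallel, both between nodes 0 and 1) = 1/(1/500 + 1/20) = 19.23 Ω
R_th = 19.23 Ω
I_n = V_th/R_th = 0.1923/19.23 = 0.01 A, and R_n = R_th = 19.23 Ω

Final answer: I_n = 0.01 A, R_n = 19.23 Ω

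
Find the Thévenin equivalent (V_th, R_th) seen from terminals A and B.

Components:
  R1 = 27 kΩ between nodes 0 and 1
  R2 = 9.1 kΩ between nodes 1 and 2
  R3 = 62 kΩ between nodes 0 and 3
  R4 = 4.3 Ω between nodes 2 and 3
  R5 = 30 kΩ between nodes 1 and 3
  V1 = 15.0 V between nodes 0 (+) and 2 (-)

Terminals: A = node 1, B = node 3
Step 1 — V_th is the open-circuit voltage V_A - V_B (nothing connected across the terminals).
Nodal analysis, taking node 2 as the 0 V reference.
Source V1 fixes V_0 = 15 V.
KCL at each unknown node (sum of currents leaving = 0; resistances in Ω):
  Node 1: (V_1 - 15)/27000 + (V_1 - 0)/9100 + (V_1 - V_3)/30000 = 0
  Node 3: (V_3 - 15)/62000 + (V_3 - 0)/4.3 + (V_3 - V_1)/30000 = 0
Collecting terms (coefficients in siemens):
  0.0001803·V_1 - 0.00003333·V_3 = 0.0005556
  0.2326·V_3 - 0.00003333·V_1 = 0.0002419
Determinant D = (0.0001803)(0.2326) - (-0.00003333)(-0.00003333) = 0.00004193
V_1 = [(0.0005556)(0.2326) - (-0.00003333)(0.0002419)]/D = 3.082 V
V_3 = [(0.0001803)(0.0002419) - (0.0005556)(-0.00003333)]/D = 0.001482 V
V_th = V_1 - V_3 = 3.082 - 0.001482 = 3.081 V
Step 2 — R_th: zero the source — replace V1 by a short circuit (node 2 merges into node 0) — and find the resistance seen between A (node 1) and B (node 3).
Reduce the network between node 1 (A) and node 3 (B) by series/parallel combination:
  Rp1 = R1 ‖ R2 (parallel, both between nodes 0 and 1) = 1/(1/27000 + 1/9100) = 6806 Ω
  Rp2 = R3 ‖ R4 (parallel, both between nodes 0 and 3) = 1/(1/62000 + 1/4.3) = 4.3 Ω
  Rs1 = Rp1 + Rp2 (series, joined only at node 0) = 6806 + 4.3 = 6810 Ω
  Rp3 = R5 ‖ Rs1 (parallel, both between nodes 1 and 3) = 1/(1/30000 + 1/6810) = 5550 Ω
R_th = 5.55 kΩ

Final answer: V_th = 3.081 V, R_th = 5.55 kΩ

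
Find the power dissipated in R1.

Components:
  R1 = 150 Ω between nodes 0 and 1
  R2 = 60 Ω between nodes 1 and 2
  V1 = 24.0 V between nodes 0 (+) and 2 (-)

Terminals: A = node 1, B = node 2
Nodal analysis, taking node 2 as the 0 V reference.
Source V1 fixes V_0 = 24 V.
KCL at each unknown node (sum of currents leaving = 0; resistances in Ω):
  Node 1: (V_1 - 24)/150 + (V_1 - 0)/60 = 0
Collecting terms: 0.02333 × V_1 = 0.16  =>  V_1 = 6.857 V
I_R1 = (V_0 - V_1)/R1 = (24 - 6.857)/150 = 0.1143 A
P_R1 = I_R1² × R1 = (0.1143)² × 150 = 1.959 W

Final answer: 1.959 W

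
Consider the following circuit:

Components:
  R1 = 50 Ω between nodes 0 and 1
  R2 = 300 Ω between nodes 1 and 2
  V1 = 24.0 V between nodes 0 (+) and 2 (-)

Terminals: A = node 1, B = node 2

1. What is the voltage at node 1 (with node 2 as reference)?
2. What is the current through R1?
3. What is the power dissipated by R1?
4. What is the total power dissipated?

Nodal analysis, taking node 2 as the 0 V reference.
Source V1 fixes V_0 = 24 V.
KCL at each unknown node (sum of currents leaving = 0; resistances in Ω):
  Node 1: (V_1 - 24)/50 + (V_1 - 0)/300 = 0
Collecting terms: 0.02333 × V_1 = 0.48  =>  V_1 = 20.57 V
Part 1:
  Read off the nodal solution: V_1 = 20.57 V
Part 2:
  I_R1 = (V_0 - V_1)/R1 = (24 - 20.57)/50 = 0.06857 A
  Magnitude: I_R1 = 0.06857 A
Part 3:
  I_R1 = (V_0 - V_1)/R1 = (24 - 20.57)/50 = 0.06857 A
  P_R1 = I_R1² × R1 = (0.06857)² × 50 = 0.2351 W
Part 4:
  Power in each resistor, P = (ΔV)²/R:
    P_R1 = (24 - 20.57)²/50 = 0.2351 W
    P_R2 = (20.57 - 0)²/300 = 1.411 W
  P_total = P_R1 + P_R2 = 1.646 W

Final answers:
1. V_1 = 20.57 V
2. I_R1 = 0.06857 A
3. P_R1 = 0.2351 W
4. P_total = 1.646 W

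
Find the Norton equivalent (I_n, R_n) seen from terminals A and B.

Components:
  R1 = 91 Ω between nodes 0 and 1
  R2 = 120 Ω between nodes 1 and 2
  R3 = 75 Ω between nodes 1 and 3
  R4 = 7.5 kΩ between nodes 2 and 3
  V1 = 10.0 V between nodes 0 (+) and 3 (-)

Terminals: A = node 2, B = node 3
Find the Thévenin equivalent first; then I_n = V_th/R_th and R_n = R_th.
Step 1 — V_th is the open-circuit voltage V_A - V_B (nothing connected across the terminals).
Nodal analysis, taking node 3 as the 0 V reference.
Source V1 fixes V_0 = 10 V.
KCL at each unknown node (sum of currents leaving = 0; resistances in Ω):
  Node 1: (V_1 - 10)/91 + (V_1 - V_2)/120 + (V_1 - 0)/75 = 0
  Node 2: (V_2 - V_1)/120 + (V_2 - 0)/7500 = 0
Collecting terms (coefficients in siemens):
  0.03266·V_1 - 0.008333·V_2 = 0.1099
  0.008467·V_2 - 0.008333·V_1 = 0
Determinant D = (0.03266)(0.008467) - (-0.008333)(-0.008333) = 0.000207
V_1 = [(0.1099)(0.008467) - (-0.008333)(0)]/D = 4.494 V
V_2 = [(0.03266)(0) - (0.1099)(-0.008333)]/D = 4.423 V
V_th = V_2 - V_3 = 4.423 - 0 = 4.423 V
Step 2 — R_th: zero the source — replace V1 by a short circuit (node 3 merges into node 0) — and find the resistance seen between A (node 2) and B (node 0).
Reduce the network between node 2 (A) and node 0 (B) by series/parallel combination:
  Rp1 = R1 ‖ R3 (parallel, both between nodes 0 and 1) = 1/(1/91 + 1/75) = 41.11 Ω
  Rs1 = R2 + Rp1 (series, joined only at node 1) = 120 + 41.11 = 161.1 Ω
  Rp2 = R4 ‖ Rs1 (parallel, both between nodes 0 and 2) = 1/(1/7500 + 1/161.1) = 157.7 Ω
R_th = 157.7 Ω
I_n = V_th/R_th = 4.423/157.7 = 0.02804 A, and R_n = R_th = 157.7 Ω

Final answer: I_n = 0.02804 A, R_n = 157.7 Ω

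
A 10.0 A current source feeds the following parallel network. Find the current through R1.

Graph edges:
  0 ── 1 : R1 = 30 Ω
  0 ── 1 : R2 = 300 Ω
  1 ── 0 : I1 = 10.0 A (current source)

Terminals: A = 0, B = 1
All resistors sit directly between nodes 0 and 1, so they are in parallel and share one voltage V; the full source current 10 A splits among them.
1/R_par = 1/30 + 1/300 = 0.03667 S  =>  R_par = 27.27 Ω
V = I × R_par = 10 × 27.27 = 272.7 V
I_R1 = V/R1 = 272.7/30 = 9.091 A

Final answer: 9.091 A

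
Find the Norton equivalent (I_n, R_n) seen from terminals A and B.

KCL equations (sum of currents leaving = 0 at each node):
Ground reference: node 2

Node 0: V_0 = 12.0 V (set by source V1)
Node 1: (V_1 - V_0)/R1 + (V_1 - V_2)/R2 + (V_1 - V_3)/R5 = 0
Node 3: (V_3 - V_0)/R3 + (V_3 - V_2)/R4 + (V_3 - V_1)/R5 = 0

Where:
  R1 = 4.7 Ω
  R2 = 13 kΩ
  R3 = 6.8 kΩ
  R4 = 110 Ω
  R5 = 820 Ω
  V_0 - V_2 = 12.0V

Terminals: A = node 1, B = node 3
Find the Thévenin equivalent first; then I_n = V_th/R_th and R_n = R_th.
Step 1 — V_th is the open-circuit voltage V_A - V_B (nothing connected across the terminals).
Nodal analysis, taking node 2 as the 0 V reference.
Source V1 fixes V_0 = 12 V.
KCL at each unknown node (sum of currents leaving = 0; resistances in Ω):
  Node 1: (V_1 - 12)/4.7 + (V_1 - 0)/13000 + (V_1 - V_3)/820 = 0
  Node 3: (V_3 - 12)/6800 + (V_3 - 0)/110 + (V_3 - V_1)/820 = 0
Collecting terms (coefficients in siemens):
  0.2141·V_1 - 0.00122·V_3 = 2.553
  0.01046·V_3 - 0.00122·V_1 = 0.001765
Determinant D = (0.2141)(0.01046) - (-0.00122)(-0.00122) = 0.002237
V_1 = [(2.553)(0.01046) - (-0.00122)(0.001765)]/D = 11.94 V
V_3 = [(0.2141)(0.001765) - (2.553)(-0.00122)]/D = 1.561 V
V_th = V_1 - V_3 = 11.94 - 1.561 = 10.38 V
Step 2 — R_th: zero the source — replace V1 by a short circuit (node 2 merges into node 0) — and find the resistance seen between A (node 1) and B (node 3).
Reduce the network between node 1 (A) and node 3 (B) by series/parallel combination:
  Rp1 = R1 ‖ R2 (parallel, both between nodes 0 and 1) = 1/(1/4.7 + 1/13000) = 4.698 Ω
  Rp2 = R3 ‖ R4 (parallel, both between nodes 0 and 3) = 1/(1/6800 + 1/110) = 108.2 Ω
  Rs1 = Rp1 + Rp2 (series, joined only at node 0) = 4.698 + 108.2 = 112.9 Ω
  Rp3 = R5 ‖ Rs1 (parallel, both between nodes 1 and 3) = 1/(1/820 + 1/112.9) = 99.27 Ω
R_th = 99.27 Ω
I_n = V_th/R_th = 10.38/99.27 = 0.1045 A, and R_n = R_th = 99.27 Ω

Final answer: I_n = 0.1045 A, R_n = 99.27 Ω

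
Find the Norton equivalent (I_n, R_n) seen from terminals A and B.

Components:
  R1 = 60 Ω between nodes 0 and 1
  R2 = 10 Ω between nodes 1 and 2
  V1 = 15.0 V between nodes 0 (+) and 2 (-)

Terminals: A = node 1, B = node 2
Find the Thévenin equivalent first; then I_n = V_th/R_th and R_n = R_th.
Step 1 — V_th is the open-circuit voltage V_A - V_B (nothing connected across the terminals).
Nodal analysis, taking node 2 as the 0 V reference.
Source V1 fixes V_0 = 15 V.
KCL at each unknown node (sum of currents leaving = 0; resistances in Ω):
  Node 1: (V_1 - 15)/60 + (V_1 - 0)/10 = 0
Collecting terms: 0.1167 × V_1 = 0.25  =>  V_1 = 2.143 V
V_th = V_1 - V_2 = 2.143 - 0 = 2.143 V
Step 2 — R_th: zero the source — replace V1 by a short circuit (node 2 merges into node 0) — and find the resistance seen between A (node 1) and B (node 0).
Reduce the network between node 1 (A) and node 0 (B) by series/parallel combination:
  Rp1 = R1 ‖ R2 (parallel, both between nodes 0 and 1) = 1/(1/60 + 1/10) = 8.571 Ω
R_th = 8.571 Ω
I_n = V_th/R_th = 2.143/8.571 = 0.25 A, and R_n = R_th = 8.571 Ω

Final answer: I_n = 0.25 A, R_n = 8.571 Ω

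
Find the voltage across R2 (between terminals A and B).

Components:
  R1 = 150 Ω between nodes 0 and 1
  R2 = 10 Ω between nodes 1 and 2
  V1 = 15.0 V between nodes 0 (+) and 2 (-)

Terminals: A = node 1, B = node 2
R1 and R2 are in series across V1 (node 0 → node 1 → node 2), and the output A–B is taken across R2, so this is a voltage divider.
Series current: I = V1/(R1 + R2) = 15/(150 + 10) = 15/160 = 0.09375 A
V_R2 = I × R2 = V1 × R2/(R1 + R2) = 15 × 10/160 = 0.9375 V

Final answer: 0.9375 V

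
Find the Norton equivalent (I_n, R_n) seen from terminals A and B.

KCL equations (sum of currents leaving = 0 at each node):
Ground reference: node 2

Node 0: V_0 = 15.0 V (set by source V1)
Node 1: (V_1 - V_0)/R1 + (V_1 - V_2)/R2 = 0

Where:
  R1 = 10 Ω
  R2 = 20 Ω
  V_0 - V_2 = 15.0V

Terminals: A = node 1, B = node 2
Find the Thévenin equivalent first; then I_n = V_th/R_th and R_n = R_th.
Step 1 — V_th is the open-circuit voltage V_A - V_B (nothing connected across the terminals).
Nodal analysis, taking node 2 as the 0 V reference.
Source V1 fixes V_0 = 15 V.
KCL at each unknown node (sum of currents leaving = 0; resistances in Ω):
  Node 1: (V_1 - 15)/10 + (V_1 - 0)/20 = 0
Collecting terms: 0.15 × V_1 = 1.5  =>  V_1 = 10 V
V_th = V_1 - V_2 = 10 - 0 = 10 V
Step 2 — R_th: zero the source — replace V1 by a short circuit (node 2 merges into node 0) — and find the resistance seen between A (node 1) and B (node 0).
Reduce the network between node 1 (A) and node 0 (B) by series/parallel combination:
  Rp1 = R1 ‖ R2 (parallel, both between nodes 0 and 1) = 1/(1/10 + 1/20) = 6.667 Ω
R_th = 6.667 Ω
I_n = V_th/R_th = 10/6.667 = 1.5 A, and R_n = R_th = 6.667 Ω

Final answer: I_n = 1.5 A, R_n = 6.667 Ω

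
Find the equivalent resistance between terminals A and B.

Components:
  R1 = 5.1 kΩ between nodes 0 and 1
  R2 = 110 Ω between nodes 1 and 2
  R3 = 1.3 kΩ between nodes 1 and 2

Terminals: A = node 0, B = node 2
Reduce the network between node 0 (A) and node 2 (B) by series/parallel combination:
  Rp1 = R2 ‖ R3 (parallel, both between nodes 1 and 2) = 1/(1/110 + 1/1300) = 101.4 Ω
  Rs1 = R1 + Rp1 (series, joined only at node 1) = 5100 + 101.4 = 5201 Ω
R_eq = 5.201 kΩ

Final answer: 5.201 kΩ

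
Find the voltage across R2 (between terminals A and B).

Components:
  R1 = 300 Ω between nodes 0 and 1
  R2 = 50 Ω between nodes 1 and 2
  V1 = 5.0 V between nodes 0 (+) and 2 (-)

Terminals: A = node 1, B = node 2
R1 and R2 are in series across V1 (node 0 → node 1 → node 2), and the output A–B is taken across R2, so this is a voltage divider.
Series current: I = V1/(R1 + R2) = 5/(300 + 50) = 5/350 = 0.01429 A
V_R2 = I × R2 = V1 × R2/(R1 + R2) = 5 × 50/350 = 0.7143 V

Final answer: 0.7143 V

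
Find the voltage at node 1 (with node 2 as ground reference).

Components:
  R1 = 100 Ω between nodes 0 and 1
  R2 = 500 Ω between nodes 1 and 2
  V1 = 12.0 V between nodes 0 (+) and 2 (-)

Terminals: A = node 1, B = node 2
Nodal analysis, taking node 2 as the 0 V reference.
Source V1 fixes V_0 = 12 V.
KCL at each unknown node (sum of currents leaving = 0; resistances in Ω):
  Node 1: (V_1 - 12)/100 + (V_1 - 0)/500 = 0
Collecting terms: 0.012 × V_1 = 0.12  =>  V_1 = 10 V
The requested potential is V_1 = 10 V.

Final answer: V_1 = 10 V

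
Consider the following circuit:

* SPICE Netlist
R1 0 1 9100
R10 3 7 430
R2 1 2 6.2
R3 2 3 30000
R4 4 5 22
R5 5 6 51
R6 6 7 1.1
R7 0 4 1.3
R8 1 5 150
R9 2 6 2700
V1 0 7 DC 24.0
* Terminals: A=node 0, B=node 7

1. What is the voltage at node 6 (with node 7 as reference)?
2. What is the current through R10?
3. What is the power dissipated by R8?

Nodal analysis, taking node 7 as the 0 V reference.
Source V1 fixes V_0 = 24 V.
KCL at each unknown node (sum of currents leaving = 0; resistances in Ω):
  Node 1: (V_1 - 24)/9100 + (V_1 - V_2)/6.2 + (V_1 - V_5)/150 = 0
  Node 2: (V_2 - V_1)/6.2 + (V_2 - V_3)/30000 + (V_2 - V_6)/2700 = 0
  Node 3: (V_3 - V_2)/30000 + (V_3 - 0)/430 = 0
  Node 4: (V_4 - V_5)/22 + (V_4 - 24)/1.3 = 0
  Node 5: (V_5 - V_4)/22 + (V_5 - V_6)/51 + (V_5 - V_1)/150 = 0
  Node 6: (V_6 - V_5)/51 + (V_6 - 0)/1.1 + (V_6 - V_2)/2700 = 0
Collecting terms (coefficients in siemens):
  0.1681·V_1 - 0.1613·V_2 - 0.006667·V_5 = 0.002637
  0.1617·V_2 - 0.1613·V_1 - 0.00003333·V_3 - 0.0003704·V_6 = 0
  0.002359·V_3 - 0.00003333·V_2 = 0
  0.8147·V_4 - 0.04545·V_5 = 18.46
  0.07173·V_5 - 0.006667·V_1 - 0.04545·V_4 - 0.01961·V_6 = 0
  0.9291·V_6 - 0.0003704·V_2 - 0.01961·V_5 = 0
Solving these 6 simultaneous equations (Gaussian elimination) gives:
  V_1 = 15.71 V, V_2 = 15.67 V, V_3 = 0.2214 V, V_4 = 23.58 V
  V_5 = 16.5 V, V_6 = 0.3545 V
Part 1:
  Read off the nodal solution: V_6 = 0.3545 V
Part 2:
  I_R10 = (V_3 - V_7)/R10 = (0.2214 - 0)/430 = 0.000515 A
  Magnitude: I_R10 = 0.000515 A
Part 3:
  I_R8 = (V_1 - V_5)/R8 = (15.71 - 16.5)/150 = -0.005277 A
  P_R8 = I_R8² × R8 = (-0.005277)² × 150 = 0.004176 W

Final answers:
1. V_6 = 0.3545 V
2. I_R10 = 0.000515 A
3. P_R8 = 0.004176 W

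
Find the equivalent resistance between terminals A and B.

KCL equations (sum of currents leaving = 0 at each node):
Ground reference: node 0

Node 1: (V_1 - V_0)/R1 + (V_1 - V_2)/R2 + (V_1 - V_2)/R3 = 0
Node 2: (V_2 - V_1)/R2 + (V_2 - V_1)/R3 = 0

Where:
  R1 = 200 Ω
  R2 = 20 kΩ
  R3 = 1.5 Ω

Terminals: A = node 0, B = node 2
Reduce the network between node 0 (A) and node 2 (B) by series/parallel combination:
  Rp1 = R2 ‖ R3 (parallel, both between nodes 1 and 2) = 1/(1/20000 + 1/1.5) = 1.5 Ω
  Rs1 = R1 + Rp1 (series, joined only at node 1) = 200 + 1.5 = 201.5 Ω
R_eq = 201.5 Ω

Final answer: 201.5 Ω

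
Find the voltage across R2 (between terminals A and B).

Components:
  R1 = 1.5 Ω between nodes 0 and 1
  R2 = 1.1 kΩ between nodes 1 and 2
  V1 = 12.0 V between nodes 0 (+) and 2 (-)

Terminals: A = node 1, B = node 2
R1 and R2 are in series across V1 (node 0 → node 1 → node 2), and the output A–B is taken across R2, so this is a voltage divider.
Series current: I = V1/(R1 + R2) = 12/(1.5 + 1100) = 12/1102 = 0.01089 A
V_R2 = I × R2 = V1 × R2/(R1 + R2) = 12 × 1100/1102 = 11.98 V

Final answer: 11.98 V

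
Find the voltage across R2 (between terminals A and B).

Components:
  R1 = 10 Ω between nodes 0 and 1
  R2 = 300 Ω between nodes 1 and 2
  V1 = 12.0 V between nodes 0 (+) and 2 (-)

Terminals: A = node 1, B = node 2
R1 and R2 are in series across V1 (node 0 → node 1 → node 2), and the output A–B is taken across R2, so this is a voltage divider.
Series current: I = V1/(R1 + R2) = 12/(10 + 300) = 12/310 = 0.03871 A
V_R2 = I × R2 = V1 × R2/(R1 + R2) = 12 × 300/310 = 11.61 V

Final answer: 11.61 V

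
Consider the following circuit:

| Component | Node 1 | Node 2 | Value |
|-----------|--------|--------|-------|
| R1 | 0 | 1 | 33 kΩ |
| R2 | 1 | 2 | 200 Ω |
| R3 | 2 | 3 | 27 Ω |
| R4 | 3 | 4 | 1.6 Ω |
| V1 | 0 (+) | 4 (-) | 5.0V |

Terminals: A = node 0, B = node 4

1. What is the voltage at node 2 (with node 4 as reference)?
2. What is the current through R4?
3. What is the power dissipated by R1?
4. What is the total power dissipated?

Nodal analysis, taking node 4 as the 0 V reference.
Source V1 fixes V_0 = 5 V.
KCL at each unknown node (sum of currents leaving = 0; resistances in Ω):
  Node 1: (V_1 - 5)/33000 + (V_1 - V_2)/200 = 0
  Node 2: (V_2 - V_1)/200 + (V_2 - V_3)/27 = 0
  Node 3: (V_3 - V_2)/27 + (V_3 - 0)/1.6 = 0
Collecting terms (coefficients in siemens):
  0.00503·V_1 - 0.005·V_2 = 0.0001515
  0.04204·V_2 - 0.005·V_1 - 0.03704·V_3 = 0
  0.662·V_3 - 0.03704·V_2 = 0
Solving these 3 simultaneous equations (Gaussian elimination) gives:
  V_1 = 0.0344 V, V_2 = 0.004304 V, V_3 = 0.0002408 V
Part 1:
  Read off the nodal solution: V_2 = 0.004304 V
Part 2:
  I_R4 = (V_3 - V_4)/R4 = (0.0002408 - 0)/1.6 = 0.0001505 A
  Magnitude: I_R4 = 0.0001505 A
Part 3:
  I_R1 = (V_0 - V_1)/R1 = (5 - 0.0344)/33000 = 0.0001505 A
  P_R1 = I_R1² × R1 = (0.0001505)² × 33000 = 0.0007472 W
Part 4:
  Power in each resistor, P = (ΔV)²/R:
    P_R1 = (5 - 0.0344)²/33000 = 0.0007472 W
    P_R2 = (0.0344 - 0.004304)²/200 = 0.000004528 W
    P_R3 = (0.004304 - 0.0002408)²/27 = 0.0000006113 W
    P_R4 = (0.0002408 - 0)²/1.6 = 0.00000003623 W
  P_total = P_R1 + P_R2 + P_R3 + P_R4 = 0.0007524 W

Final answers:
1. V_2 = 0.004304 V
2. I_R4 = 0.0001505 A
3. P_R1 = 0.0007472 W
4. P_total = 0.0007524 W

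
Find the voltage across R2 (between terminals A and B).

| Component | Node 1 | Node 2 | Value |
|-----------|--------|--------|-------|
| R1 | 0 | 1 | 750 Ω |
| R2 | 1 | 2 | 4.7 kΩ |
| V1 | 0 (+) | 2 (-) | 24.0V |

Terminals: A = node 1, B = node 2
R1 and R2 are in series across V1 (node 0 → node 1 → node 2), and the output A–B is taken across R2, so this is a voltage divider.
Series current: I = V1/(R1 + R2) = 24/(750 + 4700) = 24/5450 = 0.004404 A
V_R2 = I × R2 = V1 × R2/(R1 + R2) = 24 × 4700/5450 = 20.7 V

Final answer: 20.7 V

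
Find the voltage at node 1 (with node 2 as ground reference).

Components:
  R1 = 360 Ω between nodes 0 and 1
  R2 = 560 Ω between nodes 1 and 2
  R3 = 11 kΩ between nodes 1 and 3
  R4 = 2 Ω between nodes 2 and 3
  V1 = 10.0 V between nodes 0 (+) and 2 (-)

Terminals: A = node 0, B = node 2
Nodal analysis, taking node 2 as the 0 V reference.
Source V1 fixes V_0 = 10 V.
KCL at each unknown node (sum of currents leaving = 0; resistances in Ω):
  Node 1: (V_1 - 10)/360 + (V_1 - 0)/560 + (V_1 - V_3)/11000 = 0
  Node 3: (V_3 - V_1)/11000 + (V_3 - 0)/2 = 0
Collecting terms (coefficients in siemens):
  0.004654·V_1 - 0.00009091·V_3 = 0.02778
  0.5001·V_3 - 0.00009091·V_1 = 0
Determinant D = (0.004654)(0.5001) - (-0.00009091)(-0.00009091) = 0.002328
V_1 = [(0.02778)(0.5001) - (-0.00009091)(0)]/D = 5.968 V
V_3 = [(0.004654)(0) - (0.02778)(-0.00009091)]/D = 0.001085 V
The requested potential is V_1 = 5.968 V.

Final answer: V_1 = 5.968 V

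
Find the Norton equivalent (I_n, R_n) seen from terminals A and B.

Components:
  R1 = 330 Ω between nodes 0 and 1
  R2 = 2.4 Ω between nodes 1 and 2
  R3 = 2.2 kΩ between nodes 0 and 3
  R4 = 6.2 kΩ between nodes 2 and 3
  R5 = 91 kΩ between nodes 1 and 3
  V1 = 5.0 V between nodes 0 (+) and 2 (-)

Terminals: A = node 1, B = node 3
Find the Thévenin equivalent first; then I_n = V_th/R_th and R_n = R_th.
Step 1 — V_th is the open-circuit voltage V_A - V_B (nothing connected across the terminals).
Nodal analysis, taking node 2 as the 0 V reference.
Source V1 fixes V_0 = 5 V.
KCL at each unknown node (sum of currents leaving = 0; resistances in Ω):
  Node 1: (V_1 - 5)/330 + (V_1 - 0)/2.4 + (V_1 - V_3)/91000 = 0
  Node 3: (V_3 - 5)/2200 + (V_3 - 0)/6200 + (V_3 - V_1)/91000 = 0
Collecting terms (coefficients in siemens):
  0.4197·V_1 - 0.00001099·V_3 = 0.01515
  0.0006268·V_3 - 0.00001099·V_1 = 0.002273
Determinant D = (0.4197)(0.0006268) - (-0.00001099)(-0.00001099) = 0.0002631
V_1 = [(0.01515)(0.0006268) - (-0.00001099)(0.002273)]/D = 0.0362 V
V_3 = [(0.4197)(0.002273) - (0.01515)(-0.00001099)]/D = 3.626 V
V_th = V_1 - V_3 = 0.0362 - 3.626 = -3.59 V
Step 2 — R_th: zero the source — replace V1 by a short circuit (node 2 merges into node 0) — and find the resistance seen between A (node 1) and B (node 3).
Reduce the network between node 1 (A) and node 3 (B) by series/parallel combination:
  Rp1 = R1 ‖ R2 (parallel, both between nodes 0 and 1) = 1/(1/330 + 1/2.4) = 2.383 Ω
  Rp2 = R3 ‖ R4 (parallel, both between nodes 0 and 3) = 1/(1/2200 + 1/6200) = 1624 Ω
  Rs1 = Rp1 + Rp2 (series, joined only at node 0) = 2.383 + 1624 = 1626 Ω
  Rp3 = R5 ‖ Rs1 (parallel, both between nodes 1 and 3) = 1/(1/91000 + 1/1626) = 1598 Ω
R_th = 1.598 kΩ
I_n = V_th/R_th = -3.59/1598 = -0.002247 A, and R_n = R_th = 1.598 kΩ

Final answer: I_n = -0.002247 A, R_n = 1.598 kΩ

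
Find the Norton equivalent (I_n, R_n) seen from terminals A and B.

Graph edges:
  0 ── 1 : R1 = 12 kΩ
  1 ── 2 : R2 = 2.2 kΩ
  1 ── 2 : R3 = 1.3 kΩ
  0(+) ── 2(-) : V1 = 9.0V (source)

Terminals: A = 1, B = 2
Find the Thévenin equivalent first; then I_n = V_th/R_th and R_n = R_th.
Step 1 — V_th is the open-circuit voltage V_A - V_B (nothing connected across the terminals).
Nodal analysis, taking node 2 as the 0 V reference.
Source V1 fixes V_0 = 9 V.
KCL at each unknown node (sum of currents leaving = 0; resistances in Ω):
  Node 1: (V_1 - 9)/12000 + (V_1 - 0)/2200 + (V_1 - 0)/1300 = 0
Collecting terms: 0.001307 × V_1 = 0.00075  =>  V_1 = 0.5738 V
V_th = V_1 - V_2 = 0.5738 - 0 = 0.5738 V
Step 2 — R_th: zero the source — replace V1 by a short circuit (node 2 merges into node 0) — and find the resistance seen between A (node 1) and B (node 0).
Reduce the network between node 1 (A) and node 0 (B) by series/parallel combination:
  Rp1 = R1 ‖ R2 ‖ R3 (parallel, all between nodes 0 and 1) = 1/(1/12000 + 1/2200 + 1/1300) = 765 Ω
R_th = 765 Ω
I_n = V_th/R_th = 0.5738/765 = 0.00075 A, and R_n = R_th = 765 Ω

Final answer: I_n = 0.00075 A, R_n = 765 Ω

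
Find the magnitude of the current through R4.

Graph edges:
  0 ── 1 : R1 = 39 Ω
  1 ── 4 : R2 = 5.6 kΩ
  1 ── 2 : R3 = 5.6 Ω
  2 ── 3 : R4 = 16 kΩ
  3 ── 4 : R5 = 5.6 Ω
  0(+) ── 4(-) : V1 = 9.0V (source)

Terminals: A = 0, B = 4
Nodal analysis, taking node 4 as the 0 V reference.
Source V1 fixes V_0 = 9 V.
KCL at each unknown node (sum of currents leaving = 0; resistances in Ω):
  Node 1: (V_1 - 9)/39 + (V_1 - 0)/5600 + (V_1 - V_2)/5.6 = 0
  Node 2: (V_2 - V_1)/5.6 + (V_2 - V_3)/16000 = 0
  Node 3: (V_3 - V_2)/16000 + (V_3 - 0)/5.6 = 0
Collecting terms (coefficients in siemens):
  0.2044·V_1 - 0.1786·V_2 = 0.2308
  0.1786·V_2 - 0.1786·V_1 - 0.0000625·V_3 = 0
  0.1786·V_3 - 0.0000625·V_2 = 0
Solving these 3 simultaneous equations (Gaussian elimination) gives:
  V_1 = 8.916 V, V_2 = 8.913 V, V_3 = 0.003118 V
I_R4 = (V_2 - V_3)/R4 = (8.913 - 0.003118)/16000 = 0.0005569 A
|I_R4| = 0.0005569 A

Final answer: |I_R4| = 0.0005569 A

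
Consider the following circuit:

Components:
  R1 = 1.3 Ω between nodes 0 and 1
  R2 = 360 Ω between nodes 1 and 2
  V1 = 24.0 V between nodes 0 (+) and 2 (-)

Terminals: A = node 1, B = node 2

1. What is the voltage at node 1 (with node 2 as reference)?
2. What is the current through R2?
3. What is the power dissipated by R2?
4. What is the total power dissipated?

Nodal analysis, taking node 2 as the 0 V reference.
Source V1 fixes V_0 = 24 V.
KCL at each unknown node (sum of currents leaving = 0; resistances in Ω):
  Node 1: (V_1 - 24)/1.3 + (V_1 - 0)/360 = 0
Collecting terms: 0.772 × V_1 = 18.46  =>  V_1 = 23.91 V
Part 1:
  Read off the nodal solution: V_1 = 23.91 V
Part 2:
  I_R2 = (V_1 - V_2)/R2 = (23.91 - 0)/360 = 0.06643 A
  Magnitude: I_R2 = 0.06643 A
Part 3:
  I_R2 = (V_1 - V_2)/R2 = (23.91 - 0)/360 = 0.06643 A
  P_R2 = I_R2² × R2 = (0.06643)² × 360 = 1.589 W
Part 4:
  Power in each resistor, P = (ΔV)²/R:
    P_R1 = (24 - 23.91)²/1.3 = 0.005736 W
    P_R2 = (23.91 - 0)²/360 = 1.589 W
  P_total = P_R1 + P_R2 = 1.594 W

Final answers:
1. V_1 = 23.91 V
2. I_R2 = 0.06643 A
3. P_R2 = 1.589 W
4. P_total = 1.594 W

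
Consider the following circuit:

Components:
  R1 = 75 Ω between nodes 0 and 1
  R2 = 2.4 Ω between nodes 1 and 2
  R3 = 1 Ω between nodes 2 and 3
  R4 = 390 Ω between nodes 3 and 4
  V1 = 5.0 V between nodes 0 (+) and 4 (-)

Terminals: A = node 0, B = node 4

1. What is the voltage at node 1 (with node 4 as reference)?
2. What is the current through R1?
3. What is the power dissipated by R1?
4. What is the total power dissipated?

Nodal analysis, taking node 4 as the 0 V reference.
Source V1 fixes V_0 = 5 V.
KCL at each unknown node (sum of currents leaving = 0; resistances in Ω):
  Node 1: (V_1 - 5)/75 + (V_1 - V_2)/2.4 = 0
  Node 2: (V_2 - V_1)/2.4 + (V_2 - V_3)/1 = 0
  Node 3: (V_3 - V_2)/1 + (V_3 - 0)/390 = 0
Collecting terms (coefficients in siemens):
  0.43·V_1 - 0.4167·V_2 = 0.06667
  1.417·V_2 - 0.4167·V_1 - 1·V_3 = 0
  1.003·V_3 - 1·V_2 = 0
Solving these 3 simultaneous equations (Gaussian elimination) gives:
  V_1 = 4.199 V, V_2 = 4.174 V, V_3 = 4.163 V
Part 1:
  Read off the nodal solution: V_1 = 4.199 V
Part 2:
  I_R1 = (V_0 - V_1)/R1 = (5 - 4.199)/75 = 0.01067 A
  Magnitude: I_R1 = 0.01067 A
Part 3:
  I_R1 = (V_0 - V_1)/R1 = (5 - 4.199)/75 = 0.01067 A
  P_R1 = I_R1² × R1 = (0.01067)² × 75 = 0.008546 W
Part 4:
  Power in each resistor, P = (ΔV)²/R:
    P_R1 = (5 - 4.199)²/75 = 0.008546 W
    P_R2 = (4.199 - 4.174)²/2.4 = 0.0002735 W
    P_R3 = (4.174 - 4.163)²/1 = 0.0001139 W
    P_R4 = (4.163 - 0)²/390 = 0.04444 W
  P_total = P_R1 + P_R2 + P_R3 + P_R4 = 0.05337 W

Final answers:
1. V_1 = 4.199 V
2. I_R1 = 0.01067 A
3. P_R1 = 0.008546 W
4. P_total = 0.05337 W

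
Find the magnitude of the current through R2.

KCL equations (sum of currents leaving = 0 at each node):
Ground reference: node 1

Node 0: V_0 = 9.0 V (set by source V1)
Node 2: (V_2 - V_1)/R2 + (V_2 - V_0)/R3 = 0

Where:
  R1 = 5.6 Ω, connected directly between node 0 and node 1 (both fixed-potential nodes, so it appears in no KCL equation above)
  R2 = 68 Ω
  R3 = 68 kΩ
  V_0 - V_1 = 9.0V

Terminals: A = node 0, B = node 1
Nodal analysis, taking node 1 as the 0 V reference.
Source V1 fixes V_0 = 9 V.
KCL at each unknown node (sum of currents leaving = 0; resistances in Ω):
  Node 2: (V_2 - 0)/68 + (V_2 - 9)/68000 = 0
Collecting terms: 0.01472 × V_2 = 0.0001324  =>  V_2 = 0.008991 V
I_R2 = (V_1 - V_2)/R2 = (0 - 0.008991)/68 = -0.0001322 A
|I_R2| = 0.0001322 A

Final answer: |I_R2| = 0.0001322 A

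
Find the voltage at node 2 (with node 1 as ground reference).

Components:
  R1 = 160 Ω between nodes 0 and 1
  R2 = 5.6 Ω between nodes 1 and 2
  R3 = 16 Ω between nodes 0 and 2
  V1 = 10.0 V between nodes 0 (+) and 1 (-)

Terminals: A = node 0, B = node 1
Nodal analysis, taking node 1 as the 0 V reference.
Source V1 fixes V_0 = 10 V.
KCL at each unknown node (sum of currents leaving = 0; resistances in Ω):
  Node 2: (V_2 - 0)/5.6 + (V_2 - 10)/16 = 0
Collecting terms: 0.2411 × V_2 = 0.625  =>  V_2 = 2.593 V
The requested potential is V_2 = 2.593 V.

Final answer: V_2 = 2.593 V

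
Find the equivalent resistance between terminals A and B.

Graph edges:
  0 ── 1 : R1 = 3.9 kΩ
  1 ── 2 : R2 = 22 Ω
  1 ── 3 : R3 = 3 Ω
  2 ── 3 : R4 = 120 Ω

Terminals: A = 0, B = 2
Reduce the network between node 0 (A) and node 2 (B) by series/parallel combination:
  Rs1 = R3 + R4 (series, joined only at node 3) = 3 + 120 = 123 Ω
  Rp1 = R2 ‖ Rs1 (parallel, both between nodes 1 and 2) = 1/(1/22 + 1/123) = 18.66 Ω
  Rs2 = R1 + Rp1 (series, joined only at node 1) = 3900 + 18.66 = 3919 Ω
R_eq = 3.919 kΩ

Final answer: 3.919 kΩ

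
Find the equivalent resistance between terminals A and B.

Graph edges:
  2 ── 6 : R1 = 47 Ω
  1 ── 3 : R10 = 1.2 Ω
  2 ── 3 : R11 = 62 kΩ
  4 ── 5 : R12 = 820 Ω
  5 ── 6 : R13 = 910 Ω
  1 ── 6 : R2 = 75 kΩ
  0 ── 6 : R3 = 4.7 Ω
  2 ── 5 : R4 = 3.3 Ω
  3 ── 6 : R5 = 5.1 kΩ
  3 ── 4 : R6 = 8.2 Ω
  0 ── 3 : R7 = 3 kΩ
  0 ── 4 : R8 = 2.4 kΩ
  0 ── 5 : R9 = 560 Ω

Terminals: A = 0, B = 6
The network is not a plain series/parallel combination. Inject a 1 A test current into terminal A (node 0) and return it from terminal B (node 6); then R_eq = V_A / (1 A).
Nodal analysis, taking node 6 as the 0 V reference.
Current source I_test pushes 1 A into node 0 and draws it out of node 6.
KCL at each unknown node (sum of currents leaving = 0; resistances in Ω):
  Node 0: (V_0 - 0)/4.7 + (V_0 - V_3)/3000 + (V_0 - V_4)/2400 + (V_0 - V_5)/560 - 1 = 0
  Node 1: (V_1 - 0)/75000 + (V_1 - V_3)/1.2 = 0
  Node 2: (V_2 - 0)/47 + (V_2 - V_5)/3.3 + (V_2 - V_3)/62000 = 0
  Node 3: (V_3 - V_0)/3000 + (V_3 - V_1)/1.2 + (V_3 - V_2)/62000 + (V_3 - 0)/5100 + (V_3 - V_4)/8.2 = 0
  Node 4: (V_4 - V_0)/2400 + (V_4 - V_3)/8.2 + (V_4 - V_5)/820 = 0
  Node 5: (V_5 - V_0)/560 + (V_5 - V_2)/3.3 + (V_5 - V_4)/820 + (V_5 - 0)/910 = 0
Collecting terms (coefficients in siemens):
  0.2153·V_0 - 0.0003333·V_3 - 0.0004167·V_4 - 0.001786·V_5 = 1
  0.8333·V_1 - 0.8333·V_3 = 0
  0.3243·V_2 - 0.00001613·V_3 - 0.303·V_5 = 0
  0.9558·V_3 - 0.0003333·V_0 - 0.8333·V_1 - 0.00001613·V_2 - 0.122·V_4 = 0
  0.1236·V_4 - 0.0004167·V_0 - 0.122·V_3 - 0.00122·V_5 = 0
  0.3071·V_5 - 0.001786·V_0 - 0.303·V_2 - 0.00122·V_4 = 0
Solving these 6 simultaneous equations (Gaussian elimination) gives:
  V_0 = 4.655 V, V_1 = 1.842 V, V_2 = 0.412 V, V_3 = 1.842 V
  V_4 = 1.837 V, V_5 = 0.4409 V
R_eq = V_0 / 1 A = 4.655 Ω

Final answer: 4.655 Ω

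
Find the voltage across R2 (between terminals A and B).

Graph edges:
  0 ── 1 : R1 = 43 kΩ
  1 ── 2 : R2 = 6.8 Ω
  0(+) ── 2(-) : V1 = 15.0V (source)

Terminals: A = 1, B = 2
R1 and R2 are in series across V1 (node 0 → node 1 → node 2), and the output A–B is taken across R2, so this is a voltage divider.
Series current: I = V1/(R1 + R2) = 15/(43000 + 6.8) = 15/43010 = 0.0003488 A
V_R2 = I × R2 = V1 × R2/(R1 + R2) = 15 × 6.8/43010 = 0.002372 V

Final answer: 0.002372 V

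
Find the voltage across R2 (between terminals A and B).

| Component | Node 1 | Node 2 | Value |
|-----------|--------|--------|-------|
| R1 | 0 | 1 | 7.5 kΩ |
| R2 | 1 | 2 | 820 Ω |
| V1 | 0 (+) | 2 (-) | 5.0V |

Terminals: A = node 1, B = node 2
R1 and R2 are in series across V1 (node 0 → node 1 → node 2), and the output A–B is taken across R2, so this is a voltage divider.
Series current: I = V1/(R1 + R2) = 5/(7500 + 820) = 5/8320 = 0.000601 A
V_R2 = I × R2 = V1 × R2/(R1 + R2) = 5 × 820/8320 = 0.4928 V

Final answer: 0.4928 V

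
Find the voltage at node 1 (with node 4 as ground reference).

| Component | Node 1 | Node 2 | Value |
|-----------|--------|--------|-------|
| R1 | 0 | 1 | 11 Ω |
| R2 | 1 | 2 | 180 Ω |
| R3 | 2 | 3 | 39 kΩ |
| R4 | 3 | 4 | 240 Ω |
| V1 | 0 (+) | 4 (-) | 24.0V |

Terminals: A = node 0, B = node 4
Nodal analysis, taking node 4 as the 0 V reference.
Source V1 fixes V_0 = 24 V.
KCL at each unknown node (sum of currents leaving = 0; resistances in Ω):
  Node 1: (V_1 - 24)/11 + (V_1 - V_2)/180 = 0
  Node 2: (V_2 - V_1)/180 + (V_2 - V_3)/39000 = 0
  Node 3: (V_3 - V_2)/39000 + (V_3 - 0)/240 = 0
Collecting terms (coefficients in siemens):
  0.09646·V_1 - 0.005556·V_2 = 2.182
  0.005581·V_2 - 0.005556·V_1 - 0.00002564·V_3 = 0
  0.004192·V_3 - 0.00002564·V_2 = 0
Solving these 3 simultaneous equations (Gaussian elimination) gives:
  V_1 = 23.99 V, V_2 = 23.88 V, V_3 = 0.1461 V
The requested potential is V_1 = 23.99 V.

Final answer: V_1 = 23.99 V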